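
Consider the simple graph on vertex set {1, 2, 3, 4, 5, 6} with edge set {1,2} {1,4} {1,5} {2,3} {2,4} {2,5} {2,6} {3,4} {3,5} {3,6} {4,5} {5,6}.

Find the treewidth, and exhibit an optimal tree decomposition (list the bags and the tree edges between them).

Treewidth 3.
One optimal decomposition is:
Bags: B1 = {1, 2, 4, 5}  B2 = {2, 3, 4, 5}  B3 = {2, 3, 5, 6}
Tree: B1–B2, B2–B3

Every bag has size at most 4, so the width is 4 − 1 = 3 and tw(G) ≤ 3. For the lower bound, the 4 vertices {1, 2, 4, 5} are pairwise adjacent, and any tree decomposition puts a clique entirely inside one bag — forcing width ≥ 3. The upper and lower bounds meet at 3, so that is the treewidth.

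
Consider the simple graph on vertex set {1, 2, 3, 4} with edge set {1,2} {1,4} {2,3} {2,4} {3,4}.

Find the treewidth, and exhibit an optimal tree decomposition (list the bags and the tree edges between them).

Treewidth 2.
One such decomposition:
Bags: B1 = {1, 2, 4}  B2 = {2, 3, 4}
Tree: B1–B2

Each bag holds 3 vertices, so the decomposition has width 2, which upper-bounds the treewidth. For the lower bound, the 3 vertices {1, 2, 4} are pairwise adjacent, and any tree decomposition puts a clique entirely inside one bag — forcing width ≥ 2. Combining the bounds, tw(G) = 2.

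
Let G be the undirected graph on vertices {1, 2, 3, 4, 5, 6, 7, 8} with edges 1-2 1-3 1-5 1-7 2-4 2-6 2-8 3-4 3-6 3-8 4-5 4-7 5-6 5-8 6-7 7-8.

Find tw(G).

A width-4 tree decomposition is:
Bags: B1 = {2, 3, 4, 5, 7}  B2 = {2, 3, 5, 6, 7}  B3 = {1, 2, 3, 5, 7}  B4 = {2, 3, 5, 7, 8}
Tree: B1–B2, B2–B3, B3–B4
The largest bag has 5 vertices, giving width 4; this decomposition certifies tw(G) ≤ 4. For the lower bound: the 5 vertex sets {4,5}, {3,6}, {1,2}, {7}, {8} are disjoint, each induces a connected subgraph, and every pair is joined by at least one edge of G. Contracting each set to a single vertex therefore yields K_{5} as a minor, and since treewidth is minor-monotone, tw(G) ≥ tw(K_{5}) = 4. The upper and lower bounds meet at 4, so that is the treewidth.

4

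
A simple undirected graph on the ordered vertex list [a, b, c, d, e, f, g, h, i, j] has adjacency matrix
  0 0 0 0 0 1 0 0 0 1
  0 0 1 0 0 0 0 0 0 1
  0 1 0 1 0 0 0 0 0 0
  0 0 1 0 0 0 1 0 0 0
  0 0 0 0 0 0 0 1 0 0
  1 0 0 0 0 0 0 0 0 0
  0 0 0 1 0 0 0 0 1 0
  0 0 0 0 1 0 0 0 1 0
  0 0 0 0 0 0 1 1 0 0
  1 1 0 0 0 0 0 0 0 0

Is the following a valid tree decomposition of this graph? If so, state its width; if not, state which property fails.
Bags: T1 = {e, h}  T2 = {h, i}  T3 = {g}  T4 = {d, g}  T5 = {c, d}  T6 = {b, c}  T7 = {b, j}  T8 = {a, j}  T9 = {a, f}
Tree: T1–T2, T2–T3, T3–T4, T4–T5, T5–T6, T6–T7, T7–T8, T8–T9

A tree decomposition must satisfy three properties: every vertex lies in some bag; for every edge, both endpoints lie together in some bag; and for every vertex, the bags containing it form a connected subtree. Here edge (i,g) lies in no bag, so the decomposition is invalid.

No — edge (i,g) lies in no bag.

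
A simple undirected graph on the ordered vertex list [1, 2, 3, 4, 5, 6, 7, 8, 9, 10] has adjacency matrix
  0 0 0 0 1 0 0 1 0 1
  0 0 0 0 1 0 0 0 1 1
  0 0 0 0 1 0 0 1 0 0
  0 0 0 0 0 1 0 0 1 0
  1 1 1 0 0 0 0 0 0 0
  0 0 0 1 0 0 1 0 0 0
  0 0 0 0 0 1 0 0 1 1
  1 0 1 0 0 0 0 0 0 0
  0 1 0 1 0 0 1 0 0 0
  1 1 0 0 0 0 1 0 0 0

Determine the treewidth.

A width-2 tree decomposition is:
Bags: B1 = {4, 6, 9}  B2 = {6, 7, 9}  B3 = {2, 7, 9}  B4 = {2, 7, 10}  B5 = {2, 5, 10}  B6 = {1, 5, 10}  B7 = {1, 3, 5}  B8 = {1, 3, 8}
Tree: B1–B2, B2–B3, B3–B4, B4–B5, B5–B6, B6–B7, B7–B8
Each bag holds 3 vertices, so the decomposition has width 2, which upper-bounds the treewidth. Since 4–6–7–9–4 is a cycle in G, G is not acyclic. Forests are exactly the graphs of treewidth ≤ 1, so tw(G) ≥ 2. The upper and lower bounds meet at 2, so that is the treewidth.

2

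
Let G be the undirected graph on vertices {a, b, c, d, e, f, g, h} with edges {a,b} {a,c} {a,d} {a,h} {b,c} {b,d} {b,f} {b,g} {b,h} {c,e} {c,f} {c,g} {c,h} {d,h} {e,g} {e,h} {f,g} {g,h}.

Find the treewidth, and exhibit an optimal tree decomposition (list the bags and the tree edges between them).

Treewidth 3.
One optimal decomposition is:
Bags: B1 = {a, b, d, h}  B2 = {a, b, c, h}  B3 = {b, c, g, h}  B4 = {c, e, g, h}  B5 = {b, c, f, g}
Tree: B1–B2, B2–B3, B3–B4, B3–B5

The largest bag has 4 vertices, giving width 3; this decomposition certifies tw(G) ≤ 3. For the lower bound, the 4 vertices {c, e, g, h} are pairwise adjacent, and any tree decomposition puts a clique entirely inside one bag — forcing width ≥ 3. Therefore the treewidth is 3.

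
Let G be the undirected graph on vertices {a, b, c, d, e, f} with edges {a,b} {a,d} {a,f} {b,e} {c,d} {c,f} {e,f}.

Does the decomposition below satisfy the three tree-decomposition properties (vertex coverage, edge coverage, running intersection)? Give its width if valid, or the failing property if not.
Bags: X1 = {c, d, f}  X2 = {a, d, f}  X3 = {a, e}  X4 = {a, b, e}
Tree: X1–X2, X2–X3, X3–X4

No — edge (f,e) lies in no bag.

A tree decomposition must satisfy three properties: every vertex lies in some bag; for every edge, both endpoints lie together in some bag; and for every vertex, the bags containing it form a connected subtree. Here edge (f,e) lies in no bag, so the decomposition is invalid.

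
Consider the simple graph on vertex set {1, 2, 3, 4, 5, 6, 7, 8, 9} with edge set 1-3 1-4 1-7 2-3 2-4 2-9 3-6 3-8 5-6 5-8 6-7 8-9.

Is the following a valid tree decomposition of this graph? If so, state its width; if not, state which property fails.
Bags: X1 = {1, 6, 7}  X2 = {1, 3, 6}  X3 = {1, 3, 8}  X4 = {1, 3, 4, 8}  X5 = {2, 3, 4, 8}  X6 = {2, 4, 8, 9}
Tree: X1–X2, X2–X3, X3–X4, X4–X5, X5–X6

No — vertex 5 appears in no bag.

A tree decomposition must satisfy three properties: every vertex lies in some bag; for every edge, both endpoints lie together in some bag; and for every vertex, the bags containing it form a connected subtree. Here vertex 5 appears in no bag, so the decomposition is invalid.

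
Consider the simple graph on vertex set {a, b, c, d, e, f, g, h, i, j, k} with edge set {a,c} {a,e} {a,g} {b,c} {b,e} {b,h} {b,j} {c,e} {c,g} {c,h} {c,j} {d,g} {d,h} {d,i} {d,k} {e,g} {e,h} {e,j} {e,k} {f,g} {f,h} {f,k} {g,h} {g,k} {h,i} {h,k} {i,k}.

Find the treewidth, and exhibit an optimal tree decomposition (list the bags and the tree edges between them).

The largest bag has 4 vertices, giving width 3; this decomposition certifies tw(G) ≤ 3. On the other hand G contains the 4-clique {b, c, e, j}. A clique must lie in a single bag of any decomposition, so no decomposition can have width below 3. Hence tw(G) = 3 exactly.

Treewidth 3.
Bags: B1 = {b, c, e, j}  B2 = {b, c, e, h}  B3 = {c, e, g, h}  B4 = {a, c, e, g}  B5 = {e, g, h, k}  B6 = {f, g, h, k}  B7 = {d, g, h, k}  B8 = {d, h, i, k}
Tree: B1–B2, B2–B3, B3–B4, B3–B5, B5–B6, B6–B7, B7–B8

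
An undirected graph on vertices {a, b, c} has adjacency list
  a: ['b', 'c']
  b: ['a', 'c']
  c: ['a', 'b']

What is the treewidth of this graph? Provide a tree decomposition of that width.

With just one bag of size 3, the width is 3 − 1 = 2, so tw(G) ≤ 2. For the lower bound, the 3 vertices {a, b, c} are pairwise adjacent, and any tree decomposition puts a clique entirely inside one bag — forcing width ≥ 2. Combining the bounds, tw(G) = 2.

Treewidth 2.
One such decomposition:
Bags: B1 = {a, b, c}
Tree: (single bag)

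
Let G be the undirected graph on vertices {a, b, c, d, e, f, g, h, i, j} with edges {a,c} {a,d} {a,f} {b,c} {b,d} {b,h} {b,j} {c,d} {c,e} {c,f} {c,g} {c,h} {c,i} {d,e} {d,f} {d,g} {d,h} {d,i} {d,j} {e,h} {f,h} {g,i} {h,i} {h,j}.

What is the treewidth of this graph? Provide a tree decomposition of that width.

Treewidth 3.
One optimal decomposition is:
Bags: B1 = {b, c, d, h}  B2 = {c, d, h, i}  B3 = {c, d, f, h}  B4 = {b, d, h, j}  B5 = {a, c, d, f}  B6 = {c, d, e, h}  B7 = {c, d, g, i}
Tree: B1–B2, B1–B3, B1–B4, B3–B5, B2–B6, B2–B7

Every bag has size at most 4, so the width is 4 − 1 = 3 and tw(G) ≤ 3. On the other hand G contains the 4-clique {b, d, h, j}. A clique must lie in a single bag of any decomposition, so no decomposition can have width below 3. Therefore the treewidth is 3.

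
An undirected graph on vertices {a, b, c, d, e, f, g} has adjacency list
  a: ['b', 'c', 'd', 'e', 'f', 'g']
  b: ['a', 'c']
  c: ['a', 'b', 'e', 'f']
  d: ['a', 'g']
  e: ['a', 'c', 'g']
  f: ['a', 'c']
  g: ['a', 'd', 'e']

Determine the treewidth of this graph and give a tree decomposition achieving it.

Each bag holds 3 vertices, so the decomposition has width 2, which upper-bounds the treewidth. Conversely, {a, d, g} is a clique of size 3, and the vertices of any clique must share a bag in every tree decomposition; so some bag has ≥ 3 vertices and tw(G) ≥ 2. Combining the bounds, tw(G) = 2.

Treewidth 2.
Bags: B1 = {a, c, e}  B2 = {a, e, g}  B3 = {a, b, c}  B4 = {a, d, g}  B5 = {a, c, f}
Tree: B1–B2, B1–B3, B2–B4, B3–B5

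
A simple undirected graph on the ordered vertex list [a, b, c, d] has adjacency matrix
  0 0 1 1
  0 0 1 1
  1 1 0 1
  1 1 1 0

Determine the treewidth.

2

A width-2 tree decomposition is:
Bags: B1 = {a, c, d}  B2 = {b, c, d}
Tree: B1–B2
The largest bag has 3 vertices, giving width 2; this decomposition certifies tw(G) ≤ 2. On the other hand G contains the 3-clique {a, c, d}. A clique must lie in a single bag of any decomposition, so no decomposition can have width below 2. The upper and lower bounds meet at 2, so that is the treewidth.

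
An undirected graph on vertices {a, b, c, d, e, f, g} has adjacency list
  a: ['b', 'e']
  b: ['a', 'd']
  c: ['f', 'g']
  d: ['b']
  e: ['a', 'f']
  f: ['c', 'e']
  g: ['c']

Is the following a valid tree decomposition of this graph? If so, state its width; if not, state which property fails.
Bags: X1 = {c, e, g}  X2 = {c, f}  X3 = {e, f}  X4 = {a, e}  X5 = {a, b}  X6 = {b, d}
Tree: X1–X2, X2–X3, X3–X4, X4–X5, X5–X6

A tree decomposition must satisfy three properties: every vertex lies in some bag; for every edge, both endpoints lie together in some bag; and for every vertex, the bags containing it form a connected subtree. Here bags containing vertex e are not connected in the tree, so the decomposition is invalid.

No — bags containing vertex e are not connected in the tree.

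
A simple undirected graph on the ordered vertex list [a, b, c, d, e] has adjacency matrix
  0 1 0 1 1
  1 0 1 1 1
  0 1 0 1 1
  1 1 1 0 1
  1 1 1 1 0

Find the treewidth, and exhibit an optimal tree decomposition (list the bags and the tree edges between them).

Every bag has size at most 4, so the width is 4 − 1 = 3 and tw(G) ≤ 3. For the lower bound, the 4 vertices {b, c, d, e} are pairwise adjacent, and any tree decomposition puts a clique entirely inside one bag — forcing width ≥ 3. Hence tw(G) = 3 exactly.

Treewidth 3.
One such decomposition:
Bags: B1 = {b, c, d, e}  B2 = {a, b, d, e}
Tree: B1–B2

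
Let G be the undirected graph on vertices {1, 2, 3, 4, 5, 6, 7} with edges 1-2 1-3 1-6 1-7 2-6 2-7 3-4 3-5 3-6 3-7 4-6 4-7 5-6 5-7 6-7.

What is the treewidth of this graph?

3

A width-3 tree decomposition is:
Bags: B1 = {1, 3, 6, 7}  B2 = {3, 5, 6, 7}  B3 = {1, 2, 6, 7}  B4 = {3, 4, 6, 7}
Tree: B1–B2, B1–B3, B2–B4
The largest bag has 4 vertices, giving width 3; this decomposition certifies tw(G) ≤ 3. Conversely, {1, 2, 6, 7} is a clique of size 4, and the vertices of any clique must share a bag in every tree decomposition; so some bag has ≥ 4 vertices and tw(G) ≥ 3. Combining the bounds, tw(G) = 3.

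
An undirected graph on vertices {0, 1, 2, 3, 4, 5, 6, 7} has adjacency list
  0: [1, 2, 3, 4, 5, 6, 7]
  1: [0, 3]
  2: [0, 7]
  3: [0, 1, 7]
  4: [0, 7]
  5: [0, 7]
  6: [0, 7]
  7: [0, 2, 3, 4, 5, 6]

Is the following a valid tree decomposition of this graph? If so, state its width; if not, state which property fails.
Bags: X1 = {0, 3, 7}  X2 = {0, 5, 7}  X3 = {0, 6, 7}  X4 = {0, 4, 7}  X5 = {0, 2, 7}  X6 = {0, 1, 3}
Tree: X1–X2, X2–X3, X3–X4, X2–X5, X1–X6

Yes; width 2.

Checking the three conditions: (i) the bags cover all of {0, 1, 2, 3, 4, 5, 6, 7}; (ii) for each edge, some bag contains both endpoints; (iii) the bags containing any fixed vertex form a subtree. All hold, so the decomposition is valid with width 3 − 1 = 2.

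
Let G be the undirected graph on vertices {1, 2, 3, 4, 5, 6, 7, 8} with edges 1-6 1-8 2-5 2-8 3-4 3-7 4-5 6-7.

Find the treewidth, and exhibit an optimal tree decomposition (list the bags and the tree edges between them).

Treewidth 2.
Bags: B1 = {1, 6, 8}  B2 = {2, 6, 8}  B3 = {2, 5, 6}  B4 = {4, 5, 6}  B5 = {3, 4, 6}  B6 = {3, 6, 7}
Tree: B1–B2, B2–B3, B3–B4, B4–B5, B5–B6

Every bag has size at most 3, so the width is 3 − 1 = 2 and tw(G) ≤ 2. Since 6–1–8–2–5–4–3–7–6 is a cycle in G, G is not acyclic. Forests are exactly the graphs of treewidth ≤ 1, so tw(G) ≥ 2. The upper and lower bounds meet at 2, so that is the treewidth.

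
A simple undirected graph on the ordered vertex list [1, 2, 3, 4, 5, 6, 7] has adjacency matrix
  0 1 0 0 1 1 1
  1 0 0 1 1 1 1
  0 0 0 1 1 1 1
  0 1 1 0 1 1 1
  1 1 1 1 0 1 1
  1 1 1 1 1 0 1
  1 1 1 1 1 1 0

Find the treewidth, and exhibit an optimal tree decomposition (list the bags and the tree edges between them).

The largest bag has 5 vertices, giving width 4; this decomposition certifies tw(G) ≤ 4. For the lower bound, the 5 vertices {1, 2, 5, 6, 7} are pairwise adjacent, and any tree decomposition puts a clique entirely inside one bag — forcing width ≥ 4. Combining the bounds, tw(G) = 4.

Treewidth 4.
One such decomposition:
Bags: B1 = {2, 4, 5, 6, 7}  B2 = {1, 2, 5, 6, 7}  B3 = {3, 4, 5, 6, 7}
Tree: B1–B2, B1–B3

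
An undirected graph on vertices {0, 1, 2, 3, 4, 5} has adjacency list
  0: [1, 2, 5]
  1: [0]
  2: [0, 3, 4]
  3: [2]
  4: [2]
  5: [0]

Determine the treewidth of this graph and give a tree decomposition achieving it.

Every bag has size at most 2, so the width is 2 − 1 = 1 and tw(G) ≤ 1. G has an edge, so its treewidth is at least 1. The upper and lower bounds meet at 1, so that is the treewidth.

Treewidth 1.
Bags: B1 = {0, 2}  B2 = {0, 5}  B3 = {2, 4}  B4 = {2, 3}  B5 = {0, 1}
Tree: B1–B2, B1–B3, B1–B4, B1–B5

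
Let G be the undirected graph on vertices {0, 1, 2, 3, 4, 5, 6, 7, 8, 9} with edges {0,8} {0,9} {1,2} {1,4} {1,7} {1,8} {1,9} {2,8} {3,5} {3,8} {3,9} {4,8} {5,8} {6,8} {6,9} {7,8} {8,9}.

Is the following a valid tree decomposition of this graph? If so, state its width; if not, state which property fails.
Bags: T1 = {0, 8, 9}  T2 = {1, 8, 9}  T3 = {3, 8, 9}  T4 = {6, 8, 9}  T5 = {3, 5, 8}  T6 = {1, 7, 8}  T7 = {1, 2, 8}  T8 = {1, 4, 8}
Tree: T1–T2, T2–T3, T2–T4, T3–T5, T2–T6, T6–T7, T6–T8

Yes; width 2.

Vertex coverage: the bags together contain {0, 1, 2, 3, 4, 5, 6, 7, 8, 9}, the full vertex set. Edge coverage: each edge of G has both endpoints in at least one bag. Running intersection: for every vertex, the bags containing it form a connected subtree. All three properties hold, so this is a valid tree decomposition of width max|bag| − 1 = 2, and hence tw(G) ≤ 2.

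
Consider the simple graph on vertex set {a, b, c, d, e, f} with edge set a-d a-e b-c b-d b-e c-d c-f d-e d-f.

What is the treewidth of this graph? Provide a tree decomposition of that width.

Every bag has size at most 3, so the width is 3 − 1 = 2 and tw(G) ≤ 2. Conversely, {a, d, e} is a clique of size 3, and the vertices of any clique must share a bag in every tree decomposition; so some bag has ≥ 3 vertices and tw(G) ≥ 2. Hence tw(G) = 2 exactly.

Treewidth 2.
Bags: B1 = {b, c, d}  B2 = {b, d, e}  B3 = {a, d, e}  B4 = {c, d, f}
Tree: B1–B2, B2–B3, B1–B4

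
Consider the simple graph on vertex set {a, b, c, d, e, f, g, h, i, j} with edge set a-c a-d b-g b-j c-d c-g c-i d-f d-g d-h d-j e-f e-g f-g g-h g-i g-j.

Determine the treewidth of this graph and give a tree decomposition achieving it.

Treewidth 2.
One optimal decomposition is:
Bags: B1 = {d, g, h}  B2 = {c, d, g}  B3 = {c, g, i}  B4 = {d, g, j}  B5 = {a, c, d}  B6 = {d, f, g}  B7 = {e, f, g}  B8 = {b, g, j}
Tree: B1–B2, B2–B3, B1–B4, B2–B5, B2–B6, B6–B7, B4–B8

Every bag has size at most 3, so the width is 3 − 1 = 2 and tw(G) ≤ 2. On the other hand G contains the 3-clique {d, g, j}. A clique must lie in a single bag of any decomposition, so no decomposition can have width below 2. Therefore the treewidth is 2.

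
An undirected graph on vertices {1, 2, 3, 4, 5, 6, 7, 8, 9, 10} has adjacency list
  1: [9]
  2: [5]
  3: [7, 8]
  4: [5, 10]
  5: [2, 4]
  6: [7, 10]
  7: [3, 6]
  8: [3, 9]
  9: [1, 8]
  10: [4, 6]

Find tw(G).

1

A width-1 tree decomposition is:
Bags: B1 = {1, 9}  B2 = {8, 9}  B3 = {3, 8}  B4 = {3, 7}  B5 = {6, 7}  B6 = {6, 10}  B7 = {4, 10}  B8 = {4, 5}  B9 = {2, 5}
Tree: B1–B2, B2–B3, B3–B4, B4–B5, B5–B6, B6–B7, B7–B8, B8–B9
Each bag holds 2 vertices, so the decomposition has width 1, which upper-bounds the treewidth. Since G has at least one edge (e.g. 1–9), it is not an edgeless graph, so tw(G) ≥ 1. The upper and lower bounds meet at 1, so that is the treewidth.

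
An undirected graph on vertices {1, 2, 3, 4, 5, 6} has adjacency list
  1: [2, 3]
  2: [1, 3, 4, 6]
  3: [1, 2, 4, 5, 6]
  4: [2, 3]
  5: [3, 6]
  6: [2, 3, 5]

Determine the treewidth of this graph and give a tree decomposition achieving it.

Treewidth 2.
One such decomposition:
Bags: B1 = {2, 3, 4}  B2 = {2, 3, 6}  B3 = {3, 5, 6}  B4 = {1, 2, 3}
Tree: B1–B2, B2–B3, B2–B4

The largest bag has 3 vertices, giving width 2; this decomposition certifies tw(G) ≤ 2. For the lower bound, the 3 vertices {1, 2, 3} are pairwise adjacent, and any tree decomposition puts a clique entirely inside one bag — forcing width ≥ 2. The upper and lower bounds meet at 2, so that is the treewidth.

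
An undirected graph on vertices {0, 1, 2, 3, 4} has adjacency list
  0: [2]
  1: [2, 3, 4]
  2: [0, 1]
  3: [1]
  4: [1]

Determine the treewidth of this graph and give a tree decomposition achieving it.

Treewidth 1.
One optimal decomposition is:
Bags: B1 = {1, 4}  B2 = {1, 3}  B3 = {1, 2}  B4 = {0, 2}
Tree: B1–B2, B1–B3, B3–B4

Every bag has size at most 2, so the width is 2 − 1 = 1 and tw(G) ≤ 1. G has an edge, so its treewidth is at least 1. Hence tw(G) = 1 exactly.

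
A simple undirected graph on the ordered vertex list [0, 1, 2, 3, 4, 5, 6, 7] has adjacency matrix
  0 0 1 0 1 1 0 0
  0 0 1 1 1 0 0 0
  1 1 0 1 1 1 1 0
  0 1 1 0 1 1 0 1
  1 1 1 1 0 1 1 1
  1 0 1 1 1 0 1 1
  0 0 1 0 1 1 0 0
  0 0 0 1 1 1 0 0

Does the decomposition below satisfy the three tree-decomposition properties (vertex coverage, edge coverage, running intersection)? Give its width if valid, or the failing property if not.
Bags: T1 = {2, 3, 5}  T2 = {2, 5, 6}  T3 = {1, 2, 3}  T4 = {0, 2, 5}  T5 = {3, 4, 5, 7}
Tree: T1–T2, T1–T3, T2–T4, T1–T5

A tree decomposition must satisfy three properties: every vertex lies in some bag; for every edge, both endpoints lie together in some bag; and for every vertex, the bags containing it form a connected subtree. Here edge (4,2) lies in no bag, so the decomposition is invalid.

No — edge (4,2) lies in no bag.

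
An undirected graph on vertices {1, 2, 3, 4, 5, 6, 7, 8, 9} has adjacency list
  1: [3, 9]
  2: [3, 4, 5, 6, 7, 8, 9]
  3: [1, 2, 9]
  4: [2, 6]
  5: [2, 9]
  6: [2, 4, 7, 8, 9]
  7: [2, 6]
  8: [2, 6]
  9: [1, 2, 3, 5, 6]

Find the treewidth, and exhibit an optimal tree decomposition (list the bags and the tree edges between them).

Each bag holds 3 vertices, so the decomposition has width 2, which upper-bounds the treewidth. For the lower bound, the 3 vertices {1, 3, 9} are pairwise adjacent, and any tree decomposition puts a clique entirely inside one bag — forcing width ≥ 2. Therefore the treewidth is 2.

Treewidth 2.
Bags: B1 = {2, 5, 9}  B2 = {2, 3, 9}  B3 = {2, 6, 9}  B4 = {2, 6, 8}  B5 = {2, 4, 6}  B6 = {1, 3, 9}  B7 = {2, 6, 7}
Tree: B1–B2, B1–B3, B3–B4, B4–B5, B2–B6, B4–B7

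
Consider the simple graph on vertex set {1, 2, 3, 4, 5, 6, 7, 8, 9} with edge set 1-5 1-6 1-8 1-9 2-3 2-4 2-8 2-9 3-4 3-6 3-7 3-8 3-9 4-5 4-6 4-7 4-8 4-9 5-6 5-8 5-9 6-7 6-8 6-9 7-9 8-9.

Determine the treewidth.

A width-4 tree decomposition is:
Bags: B1 = {3, 4, 6, 7, 9}  B2 = {3, 4, 6, 8, 9}  B3 = {4, 5, 6, 8, 9}  B4 = {1, 5, 6, 8, 9}  B5 = {2, 3, 4, 8, 9}
Tree: B1–B2, B2–B3, B3–B4, B2–B5
Each bag holds 5 vertices, so the decomposition has width 4, which upper-bounds the treewidth. On the other hand G contains the 5-clique {1, 5, 6, 8, 9}. A clique must lie in a single bag of any decomposition, so no decomposition can have width below 4. Combining the bounds, tw(G) = 4.

4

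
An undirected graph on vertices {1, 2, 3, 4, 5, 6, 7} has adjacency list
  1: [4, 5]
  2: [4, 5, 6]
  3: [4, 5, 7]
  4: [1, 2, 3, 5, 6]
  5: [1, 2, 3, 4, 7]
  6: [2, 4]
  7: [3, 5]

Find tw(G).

A width-2 tree decomposition is:
Bags: B1 = {2, 4, 5}  B2 = {3, 4, 5}  B3 = {2, 4, 6}  B4 = {3, 5, 7}  B5 = {1, 4, 5}
Tree: B1–B2, B1–B3, B2–B4, B1–B5
Each bag holds 3 vertices, so the decomposition has width 2, which upper-bounds the treewidth. For the lower bound, the 3 vertices {1, 4, 5} are pairwise adjacent, and any tree decomposition puts a clique entirely inside one bag — forcing width ≥ 2. Hence tw(G) = 2 exactly.

2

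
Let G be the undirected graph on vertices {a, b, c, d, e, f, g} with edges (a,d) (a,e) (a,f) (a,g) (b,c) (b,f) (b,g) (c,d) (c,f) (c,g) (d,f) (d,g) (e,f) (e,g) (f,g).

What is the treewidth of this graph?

3

A width-3 tree decomposition is:
Bags: B1 = {c, d, f, g}  B2 = {a, d, f, g}  B3 = {a, e, f, g}  B4 = {b, c, f, g}
Tree: B1–B2, B2–B3, B1–B4
Every bag has size at most 4, so the width is 4 − 1 = 3 and tw(G) ≤ 3. Conversely, {c, d, f, g} is a clique of size 4, and the vertices of any clique must share a bag in every tree decomposition; so some bag has ≥ 4 vertices and tw(G) ≥ 3. Therefore the treewidth is 3.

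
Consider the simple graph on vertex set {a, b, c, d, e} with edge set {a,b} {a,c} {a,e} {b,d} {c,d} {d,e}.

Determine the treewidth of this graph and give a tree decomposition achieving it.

Treewidth 2.
One optimal decomposition is:
Bags: B1 = {a, d, e}  B2 = {a, c, d}  B3 = {a, b, d}
Tree: B1–B2, B2–B3

Every bag has size at most 3, so the width is 3 − 1 = 2 and tw(G) ≤ 2. Since e–d–c–a–e is a cycle in G, G is not acyclic. Forests are exactly the graphs of treewidth ≤ 1, so tw(G) ≥ 2. Combining the bounds, tw(G) = 2.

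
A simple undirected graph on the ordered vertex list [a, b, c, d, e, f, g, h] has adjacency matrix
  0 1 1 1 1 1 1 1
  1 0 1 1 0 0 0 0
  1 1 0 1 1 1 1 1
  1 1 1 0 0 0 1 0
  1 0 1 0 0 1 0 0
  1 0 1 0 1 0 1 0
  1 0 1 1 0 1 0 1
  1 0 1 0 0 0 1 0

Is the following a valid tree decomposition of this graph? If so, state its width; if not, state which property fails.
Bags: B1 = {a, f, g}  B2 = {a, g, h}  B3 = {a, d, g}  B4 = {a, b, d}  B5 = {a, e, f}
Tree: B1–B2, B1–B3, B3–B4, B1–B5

A tree decomposition must satisfy three properties: every vertex lies in some bag; for every edge, both endpoints lie together in some bag; and for every vertex, the bags containing it form a connected subtree. Here vertex c appears in no bag, so the decomposition is invalid.

No — vertex c appears in no bag.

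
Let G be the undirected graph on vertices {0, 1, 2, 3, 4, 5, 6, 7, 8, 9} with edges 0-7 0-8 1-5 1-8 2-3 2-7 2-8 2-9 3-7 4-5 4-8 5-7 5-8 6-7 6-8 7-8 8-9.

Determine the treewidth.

2

A width-2 tree decomposition is:
Bags: B1 = {5, 7, 8}  B2 = {1, 5, 8}  B3 = {2, 7, 8}  B4 = {2, 8, 9}  B5 = {0, 7, 8}  B6 = {2, 3, 7}  B7 = {4, 5, 8}  B8 = {6, 7, 8}
Tree: B1–B2, B1–B3, B3–B4, B3–B5, B3–B6, B1–B7, B1–B8
Every bag has size at most 3, so the width is 3 − 1 = 2 and tw(G) ≤ 2. On the other hand G contains the 3-clique {1, 5, 8}. A clique must lie in a single bag of any decomposition, so no decomposition can have width below 2. Therefore the treewidth is 2.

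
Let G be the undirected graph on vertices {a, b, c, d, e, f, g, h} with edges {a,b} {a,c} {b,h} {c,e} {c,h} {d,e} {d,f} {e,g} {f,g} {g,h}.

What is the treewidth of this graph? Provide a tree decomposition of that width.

Treewidth 2.
One optimal decomposition is:
Bags: B1 = {d, e, f}  B2 = {e, f, g}  B3 = {c, e, g}  B4 = {c, g, h}  B5 = {a, c, h}  B6 = {a, b, h}
Tree: B1–B2, B2–B3, B3–B4, B4–B5, B5–B6

The largest bag has 3 vertices, giving width 2; this decomposition certifies tw(G) ≤ 2. The edges d–f–g–e–d form a cycle, so G is not a tree and its treewidth is at least 2. Hence tw(G) = 2 exactly.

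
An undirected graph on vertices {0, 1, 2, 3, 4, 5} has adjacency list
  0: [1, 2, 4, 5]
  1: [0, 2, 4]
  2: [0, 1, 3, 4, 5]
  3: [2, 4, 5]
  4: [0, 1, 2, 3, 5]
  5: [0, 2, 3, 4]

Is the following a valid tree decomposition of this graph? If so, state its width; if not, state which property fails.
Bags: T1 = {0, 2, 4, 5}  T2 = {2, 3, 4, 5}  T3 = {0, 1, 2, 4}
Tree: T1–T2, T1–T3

Yes; width 3.

Every vertex of G appears in some bag (union = {0, 1, 2, 3, 4, 5}); every edge is covered by a bag; and for each vertex v the set of bags containing v is connected in the bag tree. The decomposition is therefore valid. The largest bag has 4 vertices, so the width is 3.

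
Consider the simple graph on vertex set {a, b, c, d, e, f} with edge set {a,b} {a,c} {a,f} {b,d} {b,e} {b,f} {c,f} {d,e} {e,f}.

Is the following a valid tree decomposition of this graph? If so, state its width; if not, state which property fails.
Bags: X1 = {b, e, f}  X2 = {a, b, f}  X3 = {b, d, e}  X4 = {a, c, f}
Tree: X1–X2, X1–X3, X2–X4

Checking the three conditions: (i) the bags cover all of {a, b, c, d, e, f}; (ii) for each edge, some bag contains both endpoints; (iii) the bags containing any fixed vertex form a subtree. All hold, so the decomposition is valid with width 3 − 1 = 2.

Yes; width 2.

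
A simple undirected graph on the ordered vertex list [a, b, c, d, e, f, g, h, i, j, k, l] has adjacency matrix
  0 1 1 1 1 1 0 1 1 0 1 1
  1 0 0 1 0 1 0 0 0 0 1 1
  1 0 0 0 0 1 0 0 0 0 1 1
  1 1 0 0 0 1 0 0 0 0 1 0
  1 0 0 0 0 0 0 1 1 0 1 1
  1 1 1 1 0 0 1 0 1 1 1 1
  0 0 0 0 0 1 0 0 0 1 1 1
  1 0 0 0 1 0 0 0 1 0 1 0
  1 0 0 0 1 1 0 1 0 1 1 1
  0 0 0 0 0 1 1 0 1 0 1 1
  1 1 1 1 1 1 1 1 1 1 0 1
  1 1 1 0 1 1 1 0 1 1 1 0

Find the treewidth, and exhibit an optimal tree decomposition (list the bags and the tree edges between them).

Every bag has size at most 5, so the width is 5 − 1 = 4 and tw(G) ≤ 4. On the other hand G contains the 5-clique {a, e, h, i, k}. A clique must lie in a single bag of any decomposition, so no decomposition can have width below 4. Therefore the treewidth is 4.

Treewidth 4.
Bags: B1 = {a, f, i, k, l}  B2 = {f, i, j, k, l}  B3 = {a, e, i, k, l}  B4 = {f, g, j, k, l}  B5 = {a, b, f, k, l}  B6 = {a, c, f, k, l}  B7 = {a, b, d, f, k}  B8 = {a, e, h, i, k}
Tree: B1–B2, B1–B3, B2–B4, B1–B5, B5–B6, B5–B7, B3–B8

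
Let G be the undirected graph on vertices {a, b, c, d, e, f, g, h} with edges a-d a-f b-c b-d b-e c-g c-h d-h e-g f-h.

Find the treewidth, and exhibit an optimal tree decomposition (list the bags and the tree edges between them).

Every bag has size at most 3, so the width is 3 − 1 = 2 and tw(G) ≤ 2. Since f–a–d–h–f is a cycle in G, G is not acyclic. Forests are exactly the graphs of treewidth ≤ 1, so tw(G) ≥ 2. Therefore the treewidth is 2.

Treewidth 2.
One such decomposition:
Bags: B1 = {a, f, h}  B2 = {a, d, h}  B3 = {c, d, h}  B4 = {b, c, d}  B5 = {b, c, g}  B6 = {b, e, g}
Tree: B1–B2, B2–B3, B3–B4, B4–B5, B5–B6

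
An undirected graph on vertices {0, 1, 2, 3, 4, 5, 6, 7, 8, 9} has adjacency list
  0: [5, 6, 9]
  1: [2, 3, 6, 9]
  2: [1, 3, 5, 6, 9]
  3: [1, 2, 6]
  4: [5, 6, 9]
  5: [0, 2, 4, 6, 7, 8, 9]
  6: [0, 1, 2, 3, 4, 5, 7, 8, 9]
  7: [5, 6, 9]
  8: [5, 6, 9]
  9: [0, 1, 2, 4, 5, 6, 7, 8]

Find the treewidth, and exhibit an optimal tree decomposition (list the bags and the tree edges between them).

The largest bag has 4 vertices, giving width 3; this decomposition certifies tw(G) ≤ 3. On the other hand G contains the 4-clique {1, 2, 6, 9}. A clique must lie in a single bag of any decomposition, so no decomposition can have width below 3. Therefore the treewidth is 3.

Treewidth 3.
Bags: B1 = {2, 5, 6, 9}  B2 = {1, 2, 6, 9}  B3 = {1, 2, 3, 6}  B4 = {4, 5, 6, 9}  B5 = {5, 6, 8, 9}  B6 = {0, 5, 6, 9}  B7 = {5, 6, 7, 9}
Tree: B1–B2, B2–B3, B1–B4, B1–B5, B5–B6, B1–B7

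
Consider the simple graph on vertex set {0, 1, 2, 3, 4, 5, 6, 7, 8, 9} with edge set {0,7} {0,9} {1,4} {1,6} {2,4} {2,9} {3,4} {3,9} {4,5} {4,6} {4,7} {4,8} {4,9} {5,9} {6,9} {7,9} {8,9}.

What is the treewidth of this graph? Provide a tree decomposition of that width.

Every bag has size at most 3, so the width is 3 − 1 = 2 and tw(G) ≤ 2. On the other hand G contains the 3-clique {0, 7, 9}. A clique must lie in a single bag of any decomposition, so no decomposition can have width below 2. Hence tw(G) = 2 exactly.

Treewidth 2.
Bags: B1 = {4, 8, 9}  B2 = {4, 7, 9}  B3 = {4, 6, 9}  B4 = {2, 4, 9}  B5 = {1, 4, 6}  B6 = {0, 7, 9}  B7 = {4, 5, 9}  B8 = {3, 4, 9}
Tree: B1–B2, B1–B3, B3–B4, B3–B5, B2–B6, B1–B7, B2–B8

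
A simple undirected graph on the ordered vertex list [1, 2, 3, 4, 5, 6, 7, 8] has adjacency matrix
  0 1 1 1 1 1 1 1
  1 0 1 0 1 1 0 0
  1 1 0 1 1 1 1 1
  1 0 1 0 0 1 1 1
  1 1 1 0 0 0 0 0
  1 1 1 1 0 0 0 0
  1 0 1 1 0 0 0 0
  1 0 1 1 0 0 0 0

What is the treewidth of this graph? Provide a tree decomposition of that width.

Every bag has size at most 4, so the width is 4 − 1 = 3 and tw(G) ≤ 3. For the lower bound, the 4 vertices {1, 2, 3, 5} are pairwise adjacent, and any tree decomposition puts a clique entirely inside one bag — forcing width ≥ 3. Combining the bounds, tw(G) = 3.

Treewidth 3.
Bags: B1 = {1, 3, 4, 8}  B2 = {1, 3, 4, 6}  B3 = {1, 3, 4, 7}  B4 = {1, 2, 3, 6}  B5 = {1, 2, 3, 5}
Tree: B1–B2, B1–B3, B2–B4, B4–B5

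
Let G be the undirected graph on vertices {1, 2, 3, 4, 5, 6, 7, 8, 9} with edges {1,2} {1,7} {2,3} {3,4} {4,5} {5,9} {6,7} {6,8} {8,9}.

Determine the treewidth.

2

A width-2 tree decomposition is:
Bags: B1 = {5, 8, 9}  B2 = {5, 6, 8}  B3 = {5, 6, 7}  B4 = {1, 5, 7}  B5 = {1, 2, 5}  B6 = {2, 3, 5}  B7 = {3, 4, 5}
Tree: B1–B2, B2–B3, B3–B4, B4–B5, B5–B6, B6–B7
Each bag holds 3 vertices, so the decomposition has width 2, which upper-bounds the treewidth. The edges 5–9–8–6–7–1–2–3–4–5 form a cycle, so G is not a tree and its treewidth is at least 2. Combining the bounds, tw(G) = 2.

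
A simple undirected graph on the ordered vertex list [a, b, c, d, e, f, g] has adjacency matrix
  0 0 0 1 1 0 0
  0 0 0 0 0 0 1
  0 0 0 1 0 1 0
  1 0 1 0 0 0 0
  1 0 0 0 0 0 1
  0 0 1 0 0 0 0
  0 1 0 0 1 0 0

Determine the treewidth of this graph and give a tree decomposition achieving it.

Treewidth 1.
One optimal decomposition is:
Bags: B1 = {b, g}  B2 = {e, g}  B3 = {a, e}  B4 = {a, d}  B5 = {c, d}  B6 = {c, f}
Tree: B1–B2, B2–B3, B3–B4, B4–B5, B5–B6

Every bag has size at most 2, so the width is 2 − 1 = 1 and tw(G) ≤ 1. Since G has at least one edge (e.g. b–g), it is not an edgeless graph, so tw(G) ≥ 1. Combining the bounds, tw(G) = 1.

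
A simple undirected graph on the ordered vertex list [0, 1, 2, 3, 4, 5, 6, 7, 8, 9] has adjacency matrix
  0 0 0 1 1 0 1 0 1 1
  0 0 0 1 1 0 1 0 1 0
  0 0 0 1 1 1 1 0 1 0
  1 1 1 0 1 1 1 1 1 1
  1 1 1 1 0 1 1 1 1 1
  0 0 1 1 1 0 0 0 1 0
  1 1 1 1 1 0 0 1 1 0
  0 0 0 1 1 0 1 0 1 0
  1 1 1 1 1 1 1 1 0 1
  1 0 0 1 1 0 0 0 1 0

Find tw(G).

A width-4 tree decomposition is:
Bags: B1 = {3, 4, 6, 7, 8}  B2 = {2, 3, 4, 6, 8}  B3 = {2, 3, 4, 5, 8}  B4 = {0, 3, 4, 6, 8}  B5 = {0, 3, 4, 8, 9}  B6 = {1, 3, 4, 6, 8}
Tree: B1–B2, B2–B3, B2–B4, B4–B5, B1–B6
Every bag has size at most 5, so the width is 5 − 1 = 4 and tw(G) ≤ 4. Conversely, {0, 3, 4, 8, 9} is a clique of size 5, and the vertices of any clique must share a bag in every tree decomposition; so some bag has ≥ 5 vertices and tw(G) ≥ 4. Combining the bounds, tw(G) = 4.

4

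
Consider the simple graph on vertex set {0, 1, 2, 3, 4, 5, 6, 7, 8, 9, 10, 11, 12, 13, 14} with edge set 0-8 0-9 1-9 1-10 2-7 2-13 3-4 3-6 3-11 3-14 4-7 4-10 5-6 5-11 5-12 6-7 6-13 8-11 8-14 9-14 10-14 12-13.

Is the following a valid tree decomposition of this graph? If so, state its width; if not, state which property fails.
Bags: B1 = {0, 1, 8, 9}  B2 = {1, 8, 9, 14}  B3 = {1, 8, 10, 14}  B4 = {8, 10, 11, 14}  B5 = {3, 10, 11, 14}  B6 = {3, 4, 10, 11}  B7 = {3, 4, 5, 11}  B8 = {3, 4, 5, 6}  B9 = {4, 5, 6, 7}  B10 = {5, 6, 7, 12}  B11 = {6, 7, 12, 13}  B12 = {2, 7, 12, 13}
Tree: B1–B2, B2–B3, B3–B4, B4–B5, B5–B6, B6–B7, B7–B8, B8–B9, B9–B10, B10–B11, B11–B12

Every vertex of G appears in some bag (union = {0, 1, 2, 3, 4, 5, 6, 7, 8, 9, 10, 11, 12, 13, 14}); every edge is covered by a bag; and for each vertex v the set of bags containing v is connected in the bag tree. The decomposition is therefore valid. The largest bag has 4 vertices, so the width is 3.

Yes; width 3.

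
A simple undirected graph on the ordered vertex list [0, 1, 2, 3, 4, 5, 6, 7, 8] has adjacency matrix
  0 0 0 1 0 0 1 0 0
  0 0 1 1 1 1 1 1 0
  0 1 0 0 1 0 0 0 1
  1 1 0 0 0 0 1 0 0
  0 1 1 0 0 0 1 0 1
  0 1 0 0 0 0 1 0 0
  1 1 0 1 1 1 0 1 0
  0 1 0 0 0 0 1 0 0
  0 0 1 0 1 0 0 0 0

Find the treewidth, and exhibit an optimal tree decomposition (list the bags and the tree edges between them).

Each bag holds 3 vertices, so the decomposition has width 2, which upper-bounds the treewidth. Conversely, {0, 3, 6} is a clique of size 3, and the vertices of any clique must share a bag in every tree decomposition; so some bag has ≥ 3 vertices and tw(G) ≥ 2. Combining the bounds, tw(G) = 2.

Treewidth 2.
One optimal decomposition is:
Bags: B1 = {1, 4, 6}  B2 = {1, 5, 6}  B3 = {1, 2, 4}  B4 = {1, 3, 6}  B5 = {2, 4, 8}  B6 = {1, 6, 7}  B7 = {0, 3, 6}
Tree: B1–B2, B1–B3, B1–B4, B3–B5, B2–B6, B4–B7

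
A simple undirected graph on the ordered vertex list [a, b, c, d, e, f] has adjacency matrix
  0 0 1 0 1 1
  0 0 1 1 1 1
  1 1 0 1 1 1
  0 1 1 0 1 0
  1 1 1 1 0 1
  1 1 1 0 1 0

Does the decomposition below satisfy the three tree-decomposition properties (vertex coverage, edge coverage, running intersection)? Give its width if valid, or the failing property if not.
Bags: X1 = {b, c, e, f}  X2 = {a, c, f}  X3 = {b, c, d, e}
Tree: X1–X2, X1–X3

No — edge (e,a) lies in no bag.

A tree decomposition must satisfy three properties: every vertex lies in some bag; for every edge, both endpoints lie together in some bag; and for every vertex, the bags containing it form a connected subtree. Here edge (e,a) lies in no bag, so the decomposition is invalid.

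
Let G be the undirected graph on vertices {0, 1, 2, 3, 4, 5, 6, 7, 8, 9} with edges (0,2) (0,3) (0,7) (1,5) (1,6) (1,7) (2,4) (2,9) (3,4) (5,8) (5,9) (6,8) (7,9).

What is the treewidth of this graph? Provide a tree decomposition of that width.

Treewidth 2.
Bags: B1 = {5, 6, 8}  B2 = {1, 5, 6}  B3 = {1, 5, 9}  B4 = {1, 7, 9}  B5 = {2, 7, 9}  B6 = {0, 2, 7}  B7 = {0, 2, 4}  B8 = {0, 3, 4}
Tree: B1–B2, B2–B3, B3–B4, B4–B5, B5–B6, B6–B7, B7–B8

Each bag holds 3 vertices, so the decomposition has width 2, which upper-bounds the treewidth. Since 8–6–1–5–8 is a cycle in G, G is not acyclic. Forests are exactly the graphs of treewidth ≤ 1, so tw(G) ≥ 2. The upper and lower bounds meet at 2, so that is the treewidth.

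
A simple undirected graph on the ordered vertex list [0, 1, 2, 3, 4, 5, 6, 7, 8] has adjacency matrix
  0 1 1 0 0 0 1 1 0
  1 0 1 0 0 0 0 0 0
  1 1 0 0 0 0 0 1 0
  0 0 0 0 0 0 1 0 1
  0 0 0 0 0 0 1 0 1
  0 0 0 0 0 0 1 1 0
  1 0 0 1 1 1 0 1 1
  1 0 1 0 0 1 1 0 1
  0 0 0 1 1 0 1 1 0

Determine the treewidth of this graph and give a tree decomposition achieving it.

Treewidth 2.
One such decomposition:
Bags: B1 = {5, 6, 7}  B2 = {6, 7, 8}  B3 = {3, 6, 8}  B4 = {0, 6, 7}  B5 = {0, 2, 7}  B6 = {0, 1, 2}  B7 = {4, 6, 8}
Tree: B1–B2, B2–B3, B1–B4, B4–B5, B5–B6, B3–B7

Each bag holds 3 vertices, so the decomposition has width 2, which upper-bounds the treewidth. For the lower bound, the 3 vertices {0, 1, 2} are pairwise adjacent, and any tree decomposition puts a clique entirely inside one bag — forcing width ≥ 2. Therefore the treewidth is 2.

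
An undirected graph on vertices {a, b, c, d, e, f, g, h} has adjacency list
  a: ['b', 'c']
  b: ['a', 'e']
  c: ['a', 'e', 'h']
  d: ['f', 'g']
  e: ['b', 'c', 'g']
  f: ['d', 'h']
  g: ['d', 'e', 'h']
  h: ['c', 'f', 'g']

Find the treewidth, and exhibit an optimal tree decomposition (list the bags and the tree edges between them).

Every bag has size at most 3, so the width is 3 − 1 = 2 and tw(G) ≤ 2. The edges a–b–e–c–a form a cycle, so G is not a tree and its treewidth is at least 2. Combining the bounds, tw(G) = 2.

Treewidth 2.
One optimal decomposition is:
Bags: B1 = {a, b, c}  B2 = {b, c, e}  B3 = {c, e, h}  B4 = {e, g, h}  B5 = {f, g, h}  B6 = {d, f, g}
Tree: B1–B2, B2–B3, B3–B4, B4–B5, B5–B6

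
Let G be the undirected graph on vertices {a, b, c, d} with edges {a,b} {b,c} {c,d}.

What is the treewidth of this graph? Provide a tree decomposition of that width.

Every bag has size at most 2, so the width is 2 − 1 = 1 and tw(G) ≤ 1. Since G has at least one edge (e.g. d–c), it is not an edgeless graph, so tw(G) ≥ 1. Combining the bounds, tw(G) = 1.

Treewidth 1.
One such decomposition:
Bags: B1 = {c, d}  B2 = {b, c}  B3 = {a, b}
Tree: B1–B2, B2–B3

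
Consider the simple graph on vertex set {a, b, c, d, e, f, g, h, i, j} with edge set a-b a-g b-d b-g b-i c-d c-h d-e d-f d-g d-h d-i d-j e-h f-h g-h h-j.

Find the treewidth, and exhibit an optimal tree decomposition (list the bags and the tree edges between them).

Each bag holds 3 vertices, so the decomposition has width 2, which upper-bounds the treewidth. On the other hand G contains the 3-clique {d, f, h}. A clique must lie in a single bag of any decomposition, so no decomposition can have width below 2. Combining the bounds, tw(G) = 2.

Treewidth 2.
One optimal decomposition is:
Bags: B1 = {d, g, h}  B2 = {d, e, h}  B3 = {d, h, j}  B4 = {b, d, g}  B5 = {c, d, h}  B6 = {a, b, g}  B7 = {d, f, h}  B8 = {b, d, i}
Tree: B1–B2, B1–B3, B1–B4, B1–B5, B4–B6, B2–B7, B4–B8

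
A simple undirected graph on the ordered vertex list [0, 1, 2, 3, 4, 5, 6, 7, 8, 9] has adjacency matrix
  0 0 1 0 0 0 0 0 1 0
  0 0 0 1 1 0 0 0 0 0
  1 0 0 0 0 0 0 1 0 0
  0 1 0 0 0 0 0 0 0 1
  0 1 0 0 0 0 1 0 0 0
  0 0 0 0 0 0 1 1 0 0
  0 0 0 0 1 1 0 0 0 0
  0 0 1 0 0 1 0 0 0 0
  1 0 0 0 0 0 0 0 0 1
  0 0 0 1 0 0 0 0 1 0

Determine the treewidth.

A width-2 tree decomposition is:
Bags: B1 = {0, 2, 7}  B2 = {0, 5, 7}  B3 = {0, 5, 6}  B4 = {0, 4, 6}  B5 = {0, 1, 4}  B6 = {0, 1, 3}  B7 = {0, 3, 9}  B8 = {0, 8, 9}
Tree: B1–B2, B2–B3, B3–B4, B4–B5, B5–B6, B6–B7, B7–B8
Each bag holds 3 vertices, so the decomposition has width 2, which upper-bounds the treewidth. For the lower bound, G contains the cycle 0–2–7–5–6–4–1–3–9–8–0, so G is not a forest; only forests have treewidth ≤ 1, hence tw(G) ≥ 2. Therefore the treewidth is 2.

2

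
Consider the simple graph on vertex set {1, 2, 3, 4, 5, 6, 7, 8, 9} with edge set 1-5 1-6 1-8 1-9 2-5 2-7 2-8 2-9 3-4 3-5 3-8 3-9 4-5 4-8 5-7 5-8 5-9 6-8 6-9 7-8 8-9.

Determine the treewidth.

3

A width-3 tree decomposition is:
Bags: B1 = {2, 5, 8, 9}  B2 = {2, 5, 7, 8}  B3 = {3, 5, 8, 9}  B4 = {1, 5, 8, 9}  B5 = {1, 6, 8, 9}  B6 = {3, 4, 5, 8}
Tree: B1–B2, B1–B3, B1–B4, B4–B5, B3–B6
Each bag holds 4 vertices, so the decomposition has width 3, which upper-bounds the treewidth. Conversely, {1, 5, 8, 9} is a clique of size 4, and the vertices of any clique must share a bag in every tree decomposition; so some bag has ≥ 4 vertices and tw(G) ≥ 3. Therefore the treewidth is 3.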